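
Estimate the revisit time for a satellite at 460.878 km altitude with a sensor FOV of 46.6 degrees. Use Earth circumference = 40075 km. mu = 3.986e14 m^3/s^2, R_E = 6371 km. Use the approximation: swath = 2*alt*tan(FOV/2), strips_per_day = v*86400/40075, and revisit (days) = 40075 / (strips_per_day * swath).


swath = 2*460.878*tan(0.4066617) = 396.9708 km
v = sqrt(mu/r) = 7638.3331 m/s = 7.6383 km/s
strips/day = v*86400/40075 = 7.6383*86400/40075 = 16.4679
coverage/day = strips * swath = 16.4679 * 396.9708 = 6537.2851 km
revisit = 40075 / 6537.2851 = 6.1302 days

6.1302 days


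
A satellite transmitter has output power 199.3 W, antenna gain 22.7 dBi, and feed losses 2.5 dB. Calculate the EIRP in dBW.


Pt = 199.3 W = 22.9951 dBW
EIRP = Pt_dBW + Gt - losses = 22.9951 + 22.7 - 2.5 = 43.1951 dBW

43.1951 dBW


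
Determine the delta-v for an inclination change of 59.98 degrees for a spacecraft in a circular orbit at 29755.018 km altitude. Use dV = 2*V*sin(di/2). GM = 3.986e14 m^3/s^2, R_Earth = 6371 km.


r = 36126.0180 km = 3.6126018e+07 m
V = sqrt(mu/r) = 3321.6862 m/s
di = 59.98 deg = 1.0468 rad
dV = 2*V*sin(di/2) = 2*3321.6862*sin(0.5234242)
dV = 3320.6820 m/s = 3.3207 km/s

3.3207 km/s


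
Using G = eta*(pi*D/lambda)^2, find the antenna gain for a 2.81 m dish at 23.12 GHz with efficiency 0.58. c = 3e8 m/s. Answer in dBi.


lambda = c/f = 3e8 / 2.312e+10 = 0.01297578 m
G = eta*(pi*D/lambda)^2 = 0.58*(pi*2.81/0.01297578)^2
G = 268456.2559 (linear)
G = 10*log10(268456.2559) = 54.2887 dBi

54.2887 dBi


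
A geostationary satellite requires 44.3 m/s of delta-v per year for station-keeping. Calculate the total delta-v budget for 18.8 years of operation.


dV = rate * years = 44.3 * 18.8
dV = 832.8400 m/s

832.8400 m/s


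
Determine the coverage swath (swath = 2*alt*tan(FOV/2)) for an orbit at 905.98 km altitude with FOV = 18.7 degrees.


FOV = 18.7 deg = 0.3263766 rad
swath = 2 * alt * tan(FOV/2) = 2 * 905.98 * tan(0.1631883)
swath = 2 * 905.98 * 0.1646525
swath = 298.3437 km

298.3437 km


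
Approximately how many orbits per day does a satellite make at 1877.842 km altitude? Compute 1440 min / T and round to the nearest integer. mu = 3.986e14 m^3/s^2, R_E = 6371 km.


r = 8.248842e+06 m
T = 2*pi*sqrt(r^3/mu) = 7455.9107 s = 124.2652 min
revs/day = 1440 / 124.2652 = 11.5881
Rounded: 12 revolutions per day

12 revolutions per day


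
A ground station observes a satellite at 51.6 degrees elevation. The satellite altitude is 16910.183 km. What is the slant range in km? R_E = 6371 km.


h = 16910.183 km, el = 51.6 deg
d = -R_E*sin(el) + sqrt((R_E*sin(el))^2 + 2*R_E*h + h^2)
d = -6371.0000*sin(0.9005899) + sqrt((6371.0000*0.7836935)^2 + 2*6371.0000*16910.183 + 16910.183^2)
d = 17949.4734 km

17949.4734 km


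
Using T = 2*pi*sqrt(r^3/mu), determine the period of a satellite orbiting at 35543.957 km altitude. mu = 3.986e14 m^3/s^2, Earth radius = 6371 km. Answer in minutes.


r = 41914.9570 km = 4.1914957e+07 m
T = 2*pi*sqrt(r^3/mu) = 2*pi*sqrt(7.3638863e+22 / 3.986e14)
T = 85401.3545 s = 1423.3559 min

1423.3559 minutes


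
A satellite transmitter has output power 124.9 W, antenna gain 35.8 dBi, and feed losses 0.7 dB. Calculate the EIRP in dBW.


Pt = 124.9 W = 20.9656 dBW
EIRP = Pt_dBW + Gt - losses = 20.9656 + 35.8 - 0.7 = 56.0656 dBW

56.0656 dBW


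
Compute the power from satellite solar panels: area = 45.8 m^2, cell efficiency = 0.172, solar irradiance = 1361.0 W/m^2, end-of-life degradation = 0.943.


P = area * eta * S * degradation
P = 45.8 * 0.172 * 1361.0 * 0.943
P = 10110.2930 W

10110.2930 W


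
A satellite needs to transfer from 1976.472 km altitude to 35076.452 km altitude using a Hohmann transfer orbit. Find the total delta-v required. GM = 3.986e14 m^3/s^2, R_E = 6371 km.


r1 = 8347.4720 km = 8.347472e+06 m
r2 = 41447.4520 km = 4.1447452e+07 m
dv1 = sqrt(mu/r1)*(sqrt(2*r2/(r1+r2)) - 1) = 2005.6370 m/s
dv2 = sqrt(mu/r2)*(1 - sqrt(2*r1/(r1+r2))) = 1305.4866 m/s
total dv = |dv1| + |dv2| = 2005.6370 + 1305.4866 = 3311.1236 m/s = 3.3111 km/s

3.3111 km/s


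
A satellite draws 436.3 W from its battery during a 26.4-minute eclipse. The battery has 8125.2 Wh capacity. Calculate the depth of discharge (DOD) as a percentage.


E_used = P * t / 60 = 436.3 * 26.4 / 60 = 191.9720 Wh
DOD = E_used / E_total * 100 = 191.9720 / 8125.2 * 100
DOD = 2.3627 %

2.3627 %


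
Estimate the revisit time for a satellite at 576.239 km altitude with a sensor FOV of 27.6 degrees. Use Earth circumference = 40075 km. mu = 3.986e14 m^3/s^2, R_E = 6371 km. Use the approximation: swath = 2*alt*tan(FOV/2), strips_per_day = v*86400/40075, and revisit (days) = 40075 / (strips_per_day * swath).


swath = 2*576.239*tan(0.2408554) = 283.0757 km
v = sqrt(mu/r) = 7574.6492 m/s = 7.5746 km/s
strips/day = v*86400/40075 = 7.5746*86400/40075 = 16.3306
coverage/day = strips * swath = 16.3306 * 283.0757 = 4622.8032 km
revisit = 40075 / 4622.8032 = 8.6690 days

8.6690 days


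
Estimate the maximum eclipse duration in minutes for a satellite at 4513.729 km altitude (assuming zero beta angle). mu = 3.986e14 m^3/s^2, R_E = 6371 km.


r = 10884.7290 km
T = 188.3590 min
Eclipse fraction = arcsin(R_E/r)/pi = arcsin(6371.0000/10884.7290)/pi
= arcsin(0.5853154)/pi = 0.1990293
Eclipse duration = 0.1990293 * 188.3590 = 37.4890 min

37.4890 minutes


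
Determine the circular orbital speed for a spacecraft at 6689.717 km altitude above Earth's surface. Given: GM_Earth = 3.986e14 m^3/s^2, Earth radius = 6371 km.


r = R_E + alt = 6371.0 + 6689.717 = 13060.7170 km = 1.3060717e+07 m
v = sqrt(mu/r) = sqrt(3.986e14 / 1.3060717e+07) = 5524.4003 m/s = 5.5244 km/s

5.5244 km/s


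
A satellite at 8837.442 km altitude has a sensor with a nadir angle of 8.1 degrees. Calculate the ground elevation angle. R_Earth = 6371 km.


r = R_E + alt = 15208.4420 km
Law of sines in the satellite / Earth-center / ground-point triangle:
  sin(nadir)/R_E = sin(90 + el)/r  =>  cos(el) = (r/R_E)*sin(nadir)
cos(el) = (15208.4420 / 6371.0000) * sin(8.1 deg) = 0.3363504
el = arccos(0.3363504) = 70.3453 deg
(Earth-central angle = 90 - nadir - el = 11.5547 deg)

70.3453 degrees


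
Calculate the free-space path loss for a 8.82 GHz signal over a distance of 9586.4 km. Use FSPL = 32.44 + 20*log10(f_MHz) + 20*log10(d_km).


f = 8.82 GHz = 8820.0000 MHz
d = 9586.4 km
FSPL = 32.44 + 20*log10(8820.0000) + 20*log10(9586.4)
FSPL = 32.44 + 78.9094 + 79.6331
FSPL = 190.9825 dB

190.9825 dB


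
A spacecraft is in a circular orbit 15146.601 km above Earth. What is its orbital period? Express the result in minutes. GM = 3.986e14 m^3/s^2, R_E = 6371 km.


r = 21517.6010 km = 2.1517601e+07 m
T = 2*pi*sqrt(r^3/mu) = 2*pi*sqrt(9.9628032e+21 / 3.986e14)
T = 31412.4635 s = 523.5411 min

523.5411 minutes


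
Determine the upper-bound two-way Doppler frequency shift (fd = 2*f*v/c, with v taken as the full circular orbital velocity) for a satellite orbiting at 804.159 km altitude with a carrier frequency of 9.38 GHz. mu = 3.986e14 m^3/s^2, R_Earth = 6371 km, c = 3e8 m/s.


r = 7.175159e+06 m
v = sqrt(mu/r) = 7453.3735 m/s (worst-case radial velocity)
f = 9.38 GHz = 9.38e+09 Hz
fd = 2*f*v/c = 2*9.38e+09*7453.3735/3.0e+08
fd = 466084.2869 Hz

466084.2869 Hz


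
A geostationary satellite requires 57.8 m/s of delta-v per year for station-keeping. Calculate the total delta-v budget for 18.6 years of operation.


dV = rate * years = 57.8 * 18.6
dV = 1075.0800 m/s

1075.0800 m/s


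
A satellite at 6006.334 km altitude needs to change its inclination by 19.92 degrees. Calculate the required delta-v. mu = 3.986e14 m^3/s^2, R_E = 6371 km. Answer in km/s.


r = 12377.3340 km = 1.2377334e+07 m
V = sqrt(mu/r) = 5674.8592 m/s
di = 19.92 deg = 0.3476696 rad
dV = 2*V*sin(di/2) = 2*5674.8592*sin(0.1738348)
dV = 1963.0542 m/s = 1.9631 km/s

1.9631 km/s


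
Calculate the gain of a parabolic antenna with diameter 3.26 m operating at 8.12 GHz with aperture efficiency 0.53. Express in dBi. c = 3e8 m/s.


lambda = c/f = 3e8 / 8.12e+09 = 0.03694581 m
G = eta*(pi*D/lambda)^2 = 0.53*(pi*3.26/0.03694581)^2
G = 40726.8072 (linear)
G = 10*log10(40726.8072) = 46.0988 dBi

46.0988 dBi


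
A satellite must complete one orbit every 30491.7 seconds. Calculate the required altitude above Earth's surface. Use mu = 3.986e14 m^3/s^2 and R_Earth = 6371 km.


T = 30491.7 s
r = (mu*T^2/(4*pi^2))^(1/3) = (3.986e14 * 30491.7^2 / (4*pi^2))^(1/3)
r = 2.1095036e+07 m = 21095.0363 km
alt = r - R_E = 21095.0363 - 6371 = 14724.0363 km

14724.0363 km


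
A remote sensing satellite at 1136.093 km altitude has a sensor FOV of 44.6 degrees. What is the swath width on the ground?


FOV = 44.6 deg = 0.7784168 rad
swath = 2 * alt * tan(FOV/2) = 2 * 1136.093 * tan(0.3892084)
swath = 2 * 1136.093 * 0.4101299
swath = 931.8914 km

931.8914 km


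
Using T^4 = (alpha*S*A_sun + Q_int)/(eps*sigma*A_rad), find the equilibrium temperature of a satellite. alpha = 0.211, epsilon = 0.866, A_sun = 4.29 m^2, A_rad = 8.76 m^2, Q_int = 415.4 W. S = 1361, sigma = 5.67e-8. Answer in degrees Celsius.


Numerator = alpha*S*A_sun + Q_int = 0.211*1361*4.29 + 415.4 = 1647.3636 W
Denominator = eps*sigma*A_rad = 0.866*5.67e-8*8.76 = 4.3013527e-07 W/K^4
T^4 = 3.8298733e+09 K^4
T = 248.7689 K = -24.3811 C

-24.3811 degrees Celsius


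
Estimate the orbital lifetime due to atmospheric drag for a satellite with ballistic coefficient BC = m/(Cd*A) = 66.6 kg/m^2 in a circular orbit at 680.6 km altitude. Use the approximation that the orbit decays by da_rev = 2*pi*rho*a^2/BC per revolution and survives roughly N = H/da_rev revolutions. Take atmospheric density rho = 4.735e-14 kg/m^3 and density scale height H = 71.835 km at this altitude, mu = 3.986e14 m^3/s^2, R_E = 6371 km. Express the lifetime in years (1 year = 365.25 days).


a = R_E + alt = 7051.6000 km = 7.0516e+06 m
da_rev = 2*pi*rho*a^2/BC = 2*pi*4.735e-14*(7.0516e+06)^2/66.6 = 0.2221268 m per revolution
N = H/da_rev = 71835.0000 m / 0.2221268 m = 323396.3660 revolutions
P = 2*pi*sqrt(a^3/mu) = 5893.0853 s
lifetime = N*P = 323396.3660 * 5893.0853 = 1.9058024e+09 s = 22057.8977 days
years = 22057.8977 / 365.25 = 60.3912 years

60.3912 years


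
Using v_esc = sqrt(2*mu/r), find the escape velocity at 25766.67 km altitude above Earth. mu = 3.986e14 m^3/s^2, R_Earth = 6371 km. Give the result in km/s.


r = 6371.0 + 25766.67 = 32137.6700 km = 3.213767e+07 m
v_esc = sqrt(2*mu/r) = sqrt(2*3.986e14 / 3.213767e+07)
v_esc = 4980.5402 m/s = 4.9805 km/s

4.9805 km/s


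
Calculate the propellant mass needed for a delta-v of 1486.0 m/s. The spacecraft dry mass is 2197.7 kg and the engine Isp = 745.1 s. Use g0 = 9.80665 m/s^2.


ve = Isp * g0 = 745.1 * 9.80665 = 7306.934915 m/s
mass ratio = exp(dv/ve) = exp(1486.0/7306.934915) = 1.22552392
m_prop = m_dry * (mr - 1) = 2197.7 * (1.22552392 - 1)
m_prop = 495.6339 kg

495.6339 kg


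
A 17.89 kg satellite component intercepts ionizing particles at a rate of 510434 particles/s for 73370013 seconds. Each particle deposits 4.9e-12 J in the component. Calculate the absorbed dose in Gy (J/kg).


Total energy deposited = rate * time * E_per
  = 510434 * 73370013 * 4.9e-12 = 183.5077 J
Dose = E_total / mass = 183.5077 / 17.89
Dose = 10.2576 Gy

10.2576 Gy


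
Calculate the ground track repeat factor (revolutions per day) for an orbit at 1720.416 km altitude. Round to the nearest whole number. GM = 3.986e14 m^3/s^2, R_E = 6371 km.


r = 8.091416e+06 m
T = 2*pi*sqrt(r^3/mu) = 7243.4925 s = 120.7249 min
revs/day = 1440 / 120.7249 = 11.9279
Rounded: 12 revolutions per day

12 revolutions per day


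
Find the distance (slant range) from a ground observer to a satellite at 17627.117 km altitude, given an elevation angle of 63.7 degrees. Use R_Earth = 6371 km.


h = 17627.117 km, el = 63.7 deg
d = -R_E*sin(el) + sqrt((R_E*sin(el))^2 + 2*R_E*h + h^2)
d = -6371.0000*sin(1.1118) + sqrt((6371.0000*0.8964864)^2 + 2*6371.0000*17627.117 + 17627.117^2)
d = 18120.0057 km

18120.0057 km


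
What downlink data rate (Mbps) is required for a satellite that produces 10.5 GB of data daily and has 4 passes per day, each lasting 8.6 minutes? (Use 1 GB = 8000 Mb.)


total contact time = 4 * 8.6 * 60 = 2064.0000 s
data = 10.5 GB = 84000.0000 Mb
rate = 84000.0000 / 2064.0000 = 40.6977 Mbps

40.6977 Mbps


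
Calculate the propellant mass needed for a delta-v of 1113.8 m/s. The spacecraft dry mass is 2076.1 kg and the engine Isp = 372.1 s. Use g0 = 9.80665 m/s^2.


ve = Isp * g0 = 372.1 * 9.80665 = 3649.054465 m/s
mass ratio = exp(dv/ve) = exp(1113.8/3649.054465) = 1.35693673
m_prop = m_dry * (mr - 1) = 2076.1 * (1.35693673 - 1)
m_prop = 741.0363 kg

741.0363 kg


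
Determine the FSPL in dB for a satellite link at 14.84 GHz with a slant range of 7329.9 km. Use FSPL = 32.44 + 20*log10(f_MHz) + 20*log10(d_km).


f = 14.84 GHz = 14840.0000 MHz
d = 7329.9 km
FSPL = 32.44 + 20*log10(14840.0000) + 20*log10(7329.9)
FSPL = 32.44 + 83.4287 + 77.3020
FSPL = 193.1706 dB

193.1706 dB


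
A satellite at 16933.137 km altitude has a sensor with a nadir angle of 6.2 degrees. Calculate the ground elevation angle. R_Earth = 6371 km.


r = R_E + alt = 23304.1370 km
Law of sines in the satellite / Earth-center / ground-point triangle:
  sin(nadir)/R_E = sin(90 + el)/r  =>  cos(el) = (r/R_E)*sin(nadir)
cos(el) = (23304.1370 / 6371.0000) * sin(6.2 deg) = 0.395045
el = arccos(0.395045) = 66.7312 deg
(Earth-central angle = 90 - nadir - el = 17.0688 deg)

66.7312 degrees


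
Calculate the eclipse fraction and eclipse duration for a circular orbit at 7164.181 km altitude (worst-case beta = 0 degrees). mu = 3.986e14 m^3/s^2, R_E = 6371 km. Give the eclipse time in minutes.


r = 13535.1810 km
T = 261.1897 min
Eclipse fraction = arcsin(R_E/r)/pi = arcsin(6371.0000/13535.1810)/pi
= arcsin(0.4706993)/pi = 0.1559983
Eclipse duration = 0.1559983 * 261.1897 = 40.7452 min

40.7452 minutes


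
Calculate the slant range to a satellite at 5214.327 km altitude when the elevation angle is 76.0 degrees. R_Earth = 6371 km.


h = 5214.327 km, el = 76.0 deg
d = -R_E*sin(el) + sqrt((R_E*sin(el))^2 + 2*R_E*h + h^2)
d = -6371.0000*sin(1.3265) + sqrt((6371.0000*0.9702957)^2 + 2*6371.0000*5214.327 + 5214.327^2)
d = 5300.5908 km

5300.5908 km


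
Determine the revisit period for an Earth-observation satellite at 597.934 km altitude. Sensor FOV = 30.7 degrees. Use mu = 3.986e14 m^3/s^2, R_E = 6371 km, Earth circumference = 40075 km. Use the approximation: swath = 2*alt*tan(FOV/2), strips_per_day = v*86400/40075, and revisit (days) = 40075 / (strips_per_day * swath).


swath = 2*597.934*tan(0.267908) = 328.2744 km
v = sqrt(mu/r) = 7562.8497 m/s = 7.5628 km/s
strips/day = v*86400/40075 = 7.5628*86400/40075 = 16.3052
coverage/day = strips * swath = 16.3052 * 328.2744 = 5352.5747 km
revisit = 40075 / 5352.5747 = 7.4871 days

7.4871 days


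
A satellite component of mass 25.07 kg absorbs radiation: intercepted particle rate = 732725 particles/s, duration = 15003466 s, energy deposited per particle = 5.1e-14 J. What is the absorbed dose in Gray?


Total energy deposited = rate * time * E_per
  = 732725 * 15003466 * 5.1e-14 = 0.5606641 J
Dose = E_total / mass = 0.5606641 / 25.07
Dose = 0.02236395 Gy

0.0224 Gy


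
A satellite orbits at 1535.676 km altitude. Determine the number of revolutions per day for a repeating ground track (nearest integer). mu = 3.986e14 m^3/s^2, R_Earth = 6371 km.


r = 7.906676e+06 m
T = 2*pi*sqrt(r^3/mu) = 6996.8431 s = 116.6141 min
revs/day = 1440 / 116.6141 = 12.3484
Rounded: 12 revolutions per day

12 revolutions per day


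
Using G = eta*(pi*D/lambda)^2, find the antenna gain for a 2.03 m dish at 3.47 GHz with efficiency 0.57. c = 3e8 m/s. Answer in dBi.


lambda = c/f = 3e8 / 3.47e+09 = 0.08645533 m
G = eta*(pi*D/lambda)^2 = 0.57*(pi*2.03/0.08645533)^2
G = 3101.5809 (linear)
G = 10*log10(3101.5809) = 34.9158 dBi

34.9158 dBi


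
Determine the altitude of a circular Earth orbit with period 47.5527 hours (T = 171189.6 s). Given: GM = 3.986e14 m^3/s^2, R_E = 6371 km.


T = 171189.6 s
r = (mu*T^2/(4*pi^2))^(1/3) = (3.986e14 * 171189.6^2 / (4*pi^2))^(1/3)
r = 6.6636284e+07 m = 66636.2840 km
alt = r - R_E = 66636.2840 - 6371 = 60265.2840 km

60265.2840 km


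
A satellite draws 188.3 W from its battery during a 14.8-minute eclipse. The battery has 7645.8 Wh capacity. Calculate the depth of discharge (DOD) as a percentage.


E_used = P * t / 60 = 188.3 * 14.8 / 60 = 46.4473 Wh
DOD = E_used / E_total * 100 = 46.4473 / 7645.8 * 100
DOD = 0.6074882 %

0.6075 %


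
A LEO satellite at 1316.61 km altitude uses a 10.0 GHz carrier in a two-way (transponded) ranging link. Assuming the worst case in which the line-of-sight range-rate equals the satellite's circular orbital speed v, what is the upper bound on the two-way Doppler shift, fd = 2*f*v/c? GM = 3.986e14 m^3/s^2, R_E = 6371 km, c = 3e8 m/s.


r = 7.68761e+06 m
v = sqrt(mu/r) = 7200.6711 m/s (worst-case radial velocity)
f = 10.0 GHz = 1.0e+10 Hz
fd = 2*f*v/c = 2*1.0e+10*7200.6711/3.0e+08
fd = 480044.7414 Hz

480044.7414 Hz


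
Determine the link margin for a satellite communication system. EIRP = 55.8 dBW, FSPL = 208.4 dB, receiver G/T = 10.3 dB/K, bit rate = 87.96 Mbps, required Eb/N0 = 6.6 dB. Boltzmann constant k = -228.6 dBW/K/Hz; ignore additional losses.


C/N0 = EIRP - FSPL + G/T - k = 55.8 - 208.4 + 10.3 - (-228.6)
C/N0 = 86.3000 dB-Hz
R_b = 87.96 Mbps = 8.796e+07 bps -> 10*log10(R_b) = 79.4429 dB-Hz
Eb/N0 = C/N0 - 10*log10(R_b) = 86.3000 - 79.4429 = 6.8571 dB
Margin = Eb/N0 - Eb/N0_req = 6.8571 - 6.6 = 0.2571478 dB (link closes)

0.2571 dB


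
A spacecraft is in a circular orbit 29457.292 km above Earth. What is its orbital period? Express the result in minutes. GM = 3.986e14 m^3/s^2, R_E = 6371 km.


r = 35828.2920 km = 3.5828292e+07 m
T = 2*pi*sqrt(r^3/mu) = 2*pi*sqrt(4.5991578e+22 / 3.986e14)
T = 67491.7018 s = 1124.8617 min

1124.8617 minutes


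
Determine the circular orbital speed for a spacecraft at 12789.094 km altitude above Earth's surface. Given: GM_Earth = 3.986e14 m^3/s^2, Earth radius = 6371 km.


r = R_E + alt = 6371.0 + 12789.094 = 19160.0940 km = 1.9160094e+07 m
v = sqrt(mu/r) = sqrt(3.986e14 / 1.9160094e+07) = 4561.1025 m/s = 4.5611 km/s

4.5611 km/s


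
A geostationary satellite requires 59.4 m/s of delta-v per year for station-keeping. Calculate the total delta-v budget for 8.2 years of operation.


dV = rate * years = 59.4 * 8.2
dV = 487.0800 m/s

487.0800 m/s


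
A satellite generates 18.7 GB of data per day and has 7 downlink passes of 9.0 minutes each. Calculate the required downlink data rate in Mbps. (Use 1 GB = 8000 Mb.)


total contact time = 7 * 9.0 * 60 = 3780.0000 s
data = 18.7 GB = 149600.0000 Mb
rate = 149600.0000 / 3780.0000 = 39.5767 Mbps

39.5767 Mbps


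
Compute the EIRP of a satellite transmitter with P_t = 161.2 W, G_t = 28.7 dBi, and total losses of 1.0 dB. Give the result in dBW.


Pt = 161.2 W = 22.0737 dBW
EIRP = Pt_dBW + Gt - losses = 22.0737 + 28.7 - 1.0 = 49.7737 dBW

49.7737 dBW


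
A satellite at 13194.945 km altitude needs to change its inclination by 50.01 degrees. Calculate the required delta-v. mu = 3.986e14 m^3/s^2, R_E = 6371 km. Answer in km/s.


r = 19565.9450 km = 1.9565945e+07 m
V = sqrt(mu/r) = 4513.5497 m/s
di = 50.01 deg = 0.8728392 rad
dV = 2*V*sin(di/2) = 2*4513.5497*sin(0.4364196)
dV = 3815.7310 m/s = 3.8157 km/s

3.8157 km/s


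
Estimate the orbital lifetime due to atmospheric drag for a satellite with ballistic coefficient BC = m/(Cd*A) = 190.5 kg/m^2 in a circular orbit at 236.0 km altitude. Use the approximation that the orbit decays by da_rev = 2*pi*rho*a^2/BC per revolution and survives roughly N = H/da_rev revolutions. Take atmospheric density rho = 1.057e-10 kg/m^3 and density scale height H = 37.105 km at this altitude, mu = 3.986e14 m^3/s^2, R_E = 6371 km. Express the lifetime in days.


a = R_E + alt = 6607.0000 km = 6.607e+06 m
da_rev = 2*pi*rho*a^2/BC = 2*pi*1.057e-10*(6.607e+06)^2/190.5 = 152.183823 m per revolution
N = H/da_rev = 37105.0000 m / 152.183823 m = 243.8170 revolutions
P = 2*pi*sqrt(a^3/mu) = 5344.6304 s
lifetime = N*P = 243.8170 * 5344.6304 = 1.3031117e+06 s = 15.0823 days

15.0823 days


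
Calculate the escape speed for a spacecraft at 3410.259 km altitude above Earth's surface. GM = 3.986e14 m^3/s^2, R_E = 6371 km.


r = 6371.0 + 3410.259 = 9781.2590 km = 9.781259e+06 m
v_esc = sqrt(2*mu/r) = sqrt(2*3.986e14 / 9.781259e+06)
v_esc = 9027.8901 m/s = 9.0279 km/s

9.0279 km/s


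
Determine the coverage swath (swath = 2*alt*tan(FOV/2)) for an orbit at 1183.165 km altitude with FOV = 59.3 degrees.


FOV = 59.3 deg = 1.0350 rad
swath = 2 * alt * tan(FOV/2) = 2 * 1183.165 * tan(0.5174901)
swath = 2 * 1183.165 * 0.5692339
swath = 1346.9953 km

1346.9953 km


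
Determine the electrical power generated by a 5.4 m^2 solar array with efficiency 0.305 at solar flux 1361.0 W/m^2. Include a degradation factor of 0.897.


P = area * eta * S * degradation
P = 5.4 * 0.305 * 1361.0 * 0.897
P = 2010.6856 W

2010.6856 W


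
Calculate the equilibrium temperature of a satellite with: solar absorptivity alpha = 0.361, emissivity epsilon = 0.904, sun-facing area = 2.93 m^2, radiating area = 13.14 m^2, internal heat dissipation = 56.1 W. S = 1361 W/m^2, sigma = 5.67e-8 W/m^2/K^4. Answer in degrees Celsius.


Numerator = alpha*S*A_sun + Q_int = 0.361*1361*2.93 + 56.1 = 1495.6705 W
Denominator = eps*sigma*A_rad = 0.904*5.67e-8*13.14 = 6.7351435e-07 W/K^4
T^4 = 2.2206959e+09 K^4
T = 217.0812 K = -56.0688 C

-56.0688 degrees Celsius


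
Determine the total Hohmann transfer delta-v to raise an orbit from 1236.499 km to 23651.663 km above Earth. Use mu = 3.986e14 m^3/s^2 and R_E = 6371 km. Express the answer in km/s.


r1 = 7607.4990 km = 7.607499e+06 m
r2 = 30022.6630 km = 3.0022663e+07 m
dv1 = sqrt(mu/r1)*(sqrt(2*r2/(r1+r2)) - 1) = 1905.1576 m/s
dv2 = sqrt(mu/r2)*(1 - sqrt(2*r1/(r1+r2))) = 1326.7871 m/s
total dv = |dv1| + |dv2| = 1905.1576 + 1326.7871 = 3231.9447 m/s = 3.2319 km/s

3.2319 km/s


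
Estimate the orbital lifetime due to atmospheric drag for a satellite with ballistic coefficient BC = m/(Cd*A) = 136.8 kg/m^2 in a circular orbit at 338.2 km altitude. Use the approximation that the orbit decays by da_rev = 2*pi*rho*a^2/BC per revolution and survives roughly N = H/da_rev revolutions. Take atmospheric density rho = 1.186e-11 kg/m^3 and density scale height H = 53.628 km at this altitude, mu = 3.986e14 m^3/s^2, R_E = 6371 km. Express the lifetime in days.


a = R_E + alt = 6709.2000 km = 6.7092e+06 m
da_rev = 2*pi*rho*a^2/BC = 2*pi*1.186e-11*(6.7092e+06)^2/136.8 = 24.519970 m per revolution
N = H/da_rev = 53628.0000 m / 24.519970 m = 2187.1152 revolutions
P = 2*pi*sqrt(a^3/mu) = 5469.1184 s
lifetime = N*P = 2187.1152 * 5469.1184 = 1.1961592e+07 s = 138.4444 days

138.4444 days


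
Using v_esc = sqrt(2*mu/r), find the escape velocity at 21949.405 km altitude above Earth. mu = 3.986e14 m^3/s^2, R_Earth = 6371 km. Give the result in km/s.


r = 6371.0 + 21949.405 = 28320.4050 km = 2.8320405e+07 m
v_esc = sqrt(2*mu/r) = sqrt(2*3.986e14 / 2.8320405e+07)
v_esc = 5305.5928 m/s = 5.3056 km/s

5.3056 km/s


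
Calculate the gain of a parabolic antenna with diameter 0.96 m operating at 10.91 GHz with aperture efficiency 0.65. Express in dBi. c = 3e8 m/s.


lambda = c/f = 3e8 / 1.091e+10 = 0.02749771 m
G = eta*(pi*D/lambda)^2 = 0.65*(pi*0.96/0.02749771)^2
G = 7819.2043 (linear)
G = 10*log10(7819.2043) = 38.9316 dBi

38.9316 dBi


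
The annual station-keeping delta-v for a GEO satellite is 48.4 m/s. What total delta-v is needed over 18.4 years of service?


dV = rate * years = 48.4 * 18.4
dV = 890.5600 m/s

890.5600 m/s


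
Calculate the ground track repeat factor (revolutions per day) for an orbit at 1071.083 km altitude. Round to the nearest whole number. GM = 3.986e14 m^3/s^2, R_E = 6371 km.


r = 7.442083e+06 m
T = 2*pi*sqrt(r^3/mu) = 6389.2957 s = 106.4883 min
revs/day = 1440 / 106.4883 = 13.5226
Rounded: 14 revolutions per day

14 revolutions per day


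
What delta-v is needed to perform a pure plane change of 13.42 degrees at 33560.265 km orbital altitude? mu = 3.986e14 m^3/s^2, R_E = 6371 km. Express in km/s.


r = 39931.2650 km = 3.9931265e+07 m
V = sqrt(mu/r) = 3159.4546 m/s
di = 13.42 deg = 0.2342232 rad
dV = 2*V*sin(di/2) = 2*3159.4546*sin(0.1171116)
dV = 738.3271 m/s = 0.7383271 km/s

0.7383 km/s


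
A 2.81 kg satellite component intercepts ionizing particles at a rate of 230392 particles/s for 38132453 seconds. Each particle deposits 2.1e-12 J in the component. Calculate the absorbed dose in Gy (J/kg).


Total energy deposited = rate * time * E_per
  = 230392 * 38132453 * 2.1e-12 = 18.4494 J
Dose = E_total / mass = 18.4494 / 2.81
Dose = 6.5656 Gy

6.5656 Gy


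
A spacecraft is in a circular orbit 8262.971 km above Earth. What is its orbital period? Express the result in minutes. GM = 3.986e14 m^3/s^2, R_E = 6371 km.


r = 14633.9710 km = 1.4633971e+07 m
T = 2*pi*sqrt(r^3/mu) = 2*pi*sqrt(3.1339104e+21 / 3.986e14)
T = 17617.9148 s = 293.6319 min

293.6319 minutes


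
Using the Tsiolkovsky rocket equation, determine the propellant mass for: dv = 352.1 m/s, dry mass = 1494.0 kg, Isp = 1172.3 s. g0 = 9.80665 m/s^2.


ve = Isp * g0 = 1172.3 * 9.80665 = 11496.335795 m/s
mass ratio = exp(dv/ve) = exp(352.1/11496.335795) = 1.03110099
m_prop = m_dry * (mr - 1) = 1494.0 * (1.03110099 - 1)
m_prop = 46.4649 kg

46.4649 kg


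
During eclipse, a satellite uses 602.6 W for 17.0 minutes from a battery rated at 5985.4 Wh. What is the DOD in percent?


E_used = P * t / 60 = 602.6 * 17.0 / 60 = 170.7367 Wh
DOD = E_used / E_total * 100 = 170.7367 / 5985.4 * 100
DOD = 2.8526 %

2.8526 %


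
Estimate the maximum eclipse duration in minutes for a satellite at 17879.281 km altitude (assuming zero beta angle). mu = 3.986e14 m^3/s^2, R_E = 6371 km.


r = 24250.2810 km
T = 626.3760 min
Eclipse fraction = arcsin(R_E/r)/pi = arcsin(6371.0000/24250.2810)/pi
= arcsin(0.2627186)/pi = 0.08461909
Eclipse duration = 0.08461909 * 626.3760 = 53.0034 min

53.0034 minutes


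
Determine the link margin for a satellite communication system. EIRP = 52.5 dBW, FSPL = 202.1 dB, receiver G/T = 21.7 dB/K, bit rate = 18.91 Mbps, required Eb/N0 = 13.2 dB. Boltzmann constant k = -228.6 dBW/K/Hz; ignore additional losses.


C/N0 = EIRP - FSPL + G/T - k = 52.5 - 202.1 + 21.7 - (-228.6)
C/N0 = 100.7000 dB-Hz
R_b = 18.91 Mbps = 1.891e+07 bps -> 10*log10(R_b) = 72.7669 dB-Hz
Eb/N0 = C/N0 - 10*log10(R_b) = 100.7000 - 72.7669 = 27.9331 dB
Margin = Eb/N0 - Eb/N0_req = 27.9331 - 13.2 = 14.7331 dB (link closes)

14.7331 dB


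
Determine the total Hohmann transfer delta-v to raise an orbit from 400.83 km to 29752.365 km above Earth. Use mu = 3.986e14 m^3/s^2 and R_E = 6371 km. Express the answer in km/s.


r1 = 6771.8300 km = 6.77183e+06 m
r2 = 36123.3650 km = 3.6123365e+07 m
dv1 = sqrt(mu/r1)*(sqrt(2*r2/(r1+r2)) - 1) = 2284.6899 m/s
dv2 = sqrt(mu/r2)*(1 - sqrt(2*r1/(r1+r2))) = 1455.2641 m/s
total dv = |dv1| + |dv2| = 2284.6899 + 1455.2641 = 3739.9540 m/s = 3.7400 km/s

3.7400 km/s


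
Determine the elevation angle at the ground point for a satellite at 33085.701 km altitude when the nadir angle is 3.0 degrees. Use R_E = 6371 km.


r = R_E + alt = 39456.7010 km
Law of sines in the satellite / Earth-center / ground-point triangle:
  sin(nadir)/R_E = sin(90 + el)/r  =>  cos(el) = (r/R_E)*sin(nadir)
cos(el) = (39456.7010 / 6371.0000) * sin(3.0 deg) = 0.3241256
el = arccos(0.3241256) = 71.0874 deg
(Earth-central angle = 90 - nadir - el = 15.9126 deg)

71.0874 degrees


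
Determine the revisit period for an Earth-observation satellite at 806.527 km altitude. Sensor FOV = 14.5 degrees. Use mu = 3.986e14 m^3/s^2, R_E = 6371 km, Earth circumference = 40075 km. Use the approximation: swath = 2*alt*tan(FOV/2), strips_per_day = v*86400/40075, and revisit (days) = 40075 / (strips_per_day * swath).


swath = 2*806.527*tan(0.1265364) = 205.2064 km
v = sqrt(mu/r) = 7452.1439 m/s = 7.4521 km/s
strips/day = v*86400/40075 = 7.4521*86400/40075 = 16.0665
coverage/day = strips * swath = 16.0665 * 205.2064 = 3296.9497 km
revisit = 40075 / 3296.9497 = 12.1552 days

12.1552 days


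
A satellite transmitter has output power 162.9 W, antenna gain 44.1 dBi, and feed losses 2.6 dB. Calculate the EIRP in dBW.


Pt = 162.9 W = 22.1192 dBW
EIRP = Pt_dBW + Gt - losses = 22.1192 + 44.1 - 2.6 = 63.6192 dBW

63.6192 dBW


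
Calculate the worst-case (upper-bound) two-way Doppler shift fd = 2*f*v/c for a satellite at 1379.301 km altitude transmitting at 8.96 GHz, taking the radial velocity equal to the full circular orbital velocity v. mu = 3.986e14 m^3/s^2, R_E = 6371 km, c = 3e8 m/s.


r = 7.750301e+06 m
v = sqrt(mu/r) = 7171.4894 m/s (worst-case radial velocity)
f = 8.96 GHz = 8.96e+09 Hz
fd = 2*f*v/c = 2*8.96e+09*7171.4894/3.0e+08
fd = 428376.9683 Hz

428376.9683 Hz


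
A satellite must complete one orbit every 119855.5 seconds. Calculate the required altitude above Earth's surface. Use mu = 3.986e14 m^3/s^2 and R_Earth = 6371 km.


T = 119855.5 s
r = (mu*T^2/(4*pi^2))^(1/3) = (3.986e14 * 119855.5^2 / (4*pi^2))^(1/3)
r = 5.2540939e+07 m = 52540.9391 km
alt = r - R_E = 52540.9391 - 6371 = 46169.9391 km

46169.9391 km


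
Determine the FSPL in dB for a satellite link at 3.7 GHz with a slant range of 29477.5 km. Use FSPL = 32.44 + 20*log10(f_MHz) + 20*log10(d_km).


f = 3.7 GHz = 3700.0000 MHz
d = 29477.5 km
FSPL = 32.44 + 20*log10(3700.0000) + 20*log10(29477.5)
FSPL = 32.44 + 71.3640 + 89.3898
FSPL = 193.1938 dB

193.1938 dB


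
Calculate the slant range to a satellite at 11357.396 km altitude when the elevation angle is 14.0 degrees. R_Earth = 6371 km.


h = 11357.396 km, el = 14.0 deg
d = -R_E*sin(el) + sqrt((R_E*sin(el))^2 + 2*R_E*h + h^2)
d = -6371.0000*sin(0.2443461) + sqrt((6371.0000*0.2419219)^2 + 2*6371.0000*11357.396 + 11357.396^2)
d = 15074.4293 km

15074.4293 km


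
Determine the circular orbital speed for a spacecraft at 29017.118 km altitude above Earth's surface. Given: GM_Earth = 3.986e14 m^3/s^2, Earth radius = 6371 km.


r = R_E + alt = 6371.0 + 29017.118 = 35388.1180 km = 3.5388118e+07 m
v = sqrt(mu/r) = sqrt(3.986e14 / 3.5388118e+07) = 3356.1388 m/s = 3.3561 km/s

3.3561 km/s


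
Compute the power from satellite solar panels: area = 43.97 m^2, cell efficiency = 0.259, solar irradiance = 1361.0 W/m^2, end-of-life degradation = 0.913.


P = area * eta * S * degradation
P = 43.97 * 0.259 * 1361.0 * 0.913
P = 14150.9349 W

14150.9349 W


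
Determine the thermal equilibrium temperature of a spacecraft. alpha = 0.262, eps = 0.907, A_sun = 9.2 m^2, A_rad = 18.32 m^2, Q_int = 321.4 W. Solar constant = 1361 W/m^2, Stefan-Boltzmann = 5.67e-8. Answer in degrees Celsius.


Numerator = alpha*S*A_sun + Q_int = 0.262*1361*9.2 + 321.4 = 3601.9544 W
Denominator = eps*sigma*A_rad = 0.907*5.67e-8*18.32 = 9.4214081e-07 W/K^4
T^4 = 3.8231593e+09 K^4
T = 248.6598 K = -24.4902 C

-24.4902 degrees Celsius


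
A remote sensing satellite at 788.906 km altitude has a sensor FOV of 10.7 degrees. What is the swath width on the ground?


FOV = 10.7 deg = 0.1867502 rad
swath = 2 * alt * tan(FOV/2) = 2 * 788.906 * tan(0.09337511)
swath = 2 * 788.906 * 0.09364744
swath = 147.7581 km

147.7581 km


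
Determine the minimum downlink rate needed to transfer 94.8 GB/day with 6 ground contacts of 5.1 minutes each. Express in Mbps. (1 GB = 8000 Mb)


total contact time = 6 * 5.1 * 60 = 1836.0000 s
data = 94.8 GB = 758400.0000 Mb
rate = 758400.0000 / 1836.0000 = 413.0719 Mbps

413.0719 Mbps


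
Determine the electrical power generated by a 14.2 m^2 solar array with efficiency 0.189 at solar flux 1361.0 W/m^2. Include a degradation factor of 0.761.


P = area * eta * S * degradation
P = 14.2 * 0.189 * 1361.0 * 0.761
P = 2779.6680 W

2779.6680 W


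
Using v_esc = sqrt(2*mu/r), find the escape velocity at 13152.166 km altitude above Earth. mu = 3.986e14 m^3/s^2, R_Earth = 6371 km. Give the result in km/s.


r = 6371.0 + 13152.166 = 19523.1660 km = 1.9523166e+07 m
v_esc = sqrt(2*mu/r) = sqrt(2*3.986e14 / 1.9523166e+07)
v_esc = 6390.1128 m/s = 6.3901 km/s

6.3901 km/s


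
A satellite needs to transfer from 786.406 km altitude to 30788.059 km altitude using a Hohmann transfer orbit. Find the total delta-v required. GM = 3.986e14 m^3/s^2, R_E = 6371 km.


r1 = 7157.4060 km = 7.157406e+06 m
r2 = 37159.0590 km = 3.7159059e+07 m
dv1 = sqrt(mu/r1)*(sqrt(2*r2/(r1+r2)) - 1) = 2201.3597 m/s
dv2 = sqrt(mu/r2)*(1 - sqrt(2*r1/(r1+r2))) = 1413.7591 m/s
total dv = |dv1| + |dv2| = 2201.3597 + 1413.7591 = 3615.1188 m/s = 3.6151 km/s

3.6151 km/s


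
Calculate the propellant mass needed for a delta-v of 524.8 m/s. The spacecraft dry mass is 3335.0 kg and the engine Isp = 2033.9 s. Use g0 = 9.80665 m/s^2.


ve = Isp * g0 = 2033.9 * 9.80665 = 19945.745435 m/s
mass ratio = exp(dv/ve) = exp(524.8/19945.745435) = 1.02666058
m_prop = m_dry * (mr - 1) = 3335.0 * (1.02666058 - 1)
m_prop = 88.9130 kg

88.9130 kg


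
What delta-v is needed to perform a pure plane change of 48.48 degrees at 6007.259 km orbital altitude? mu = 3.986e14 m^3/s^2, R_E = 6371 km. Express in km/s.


r = 12378.2590 km = 1.2378259e+07 m
V = sqrt(mu/r) = 5674.6472 m/s
di = 48.48 deg = 0.8461356 rad
dV = 2*V*sin(di/2) = 2*5674.6472*sin(0.4230678)
dV = 4659.5630 m/s = 4.6596 km/s

4.6596 km/s


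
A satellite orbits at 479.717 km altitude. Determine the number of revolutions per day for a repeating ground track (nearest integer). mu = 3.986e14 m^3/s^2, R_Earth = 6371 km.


r = 6.850717e+06 m
T = 2*pi*sqrt(r^3/mu) = 5643.0677 s = 94.0511 min
revs/day = 1440 / 94.0511 = 15.3108
Rounded: 15 revolutions per day

15 revolutions per day


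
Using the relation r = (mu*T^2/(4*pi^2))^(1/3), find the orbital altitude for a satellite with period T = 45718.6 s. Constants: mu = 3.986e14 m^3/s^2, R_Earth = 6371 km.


T = 45718.6 s
r = (mu*T^2/(4*pi^2))^(1/3) = (3.986e14 * 45718.6^2 / (4*pi^2))^(1/3)
r = 2.7634682e+07 m = 27634.6818 km
alt = r - R_E = 27634.6818 - 6371 = 21263.6818 km

21263.6818 km


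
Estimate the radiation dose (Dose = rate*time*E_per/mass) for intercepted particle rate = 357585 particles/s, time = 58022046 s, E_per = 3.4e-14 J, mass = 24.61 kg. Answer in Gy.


Total energy deposited = rate * time * E_per
  = 357585 * 58022046 * 3.4e-14 = 0.7054257 J
Dose = E_total / mass = 0.7054257 / 24.61
Dose = 0.02866419 Gy

0.0287 Gy


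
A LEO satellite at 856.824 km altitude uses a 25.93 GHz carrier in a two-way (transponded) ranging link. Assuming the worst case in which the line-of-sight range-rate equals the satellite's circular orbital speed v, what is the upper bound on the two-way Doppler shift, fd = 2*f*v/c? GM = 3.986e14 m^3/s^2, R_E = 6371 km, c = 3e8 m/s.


r = 7.227824e+06 m
v = sqrt(mu/r) = 7426.1696 m/s (worst-case radial velocity)
f = 25.93 GHz = 2.593e+10 Hz
fd = 2*f*v/c = 2*2.593e+10*7426.1696/3.0e+08
fd = 1.2837372e+06 Hz

1.2837e+06 Hz


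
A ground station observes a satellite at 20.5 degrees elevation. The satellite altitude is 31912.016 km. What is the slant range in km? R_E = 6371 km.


h = 31912.016 km, el = 20.5 deg
d = -R_E*sin(el) + sqrt((R_E*sin(el))^2 + 2*R_E*h + h^2)
d = -6371.0000*sin(0.3577925) + sqrt((6371.0000*0.3502074)^2 + 2*6371.0000*31912.016 + 31912.016^2)
d = 35583.8760 km

35583.8760 km


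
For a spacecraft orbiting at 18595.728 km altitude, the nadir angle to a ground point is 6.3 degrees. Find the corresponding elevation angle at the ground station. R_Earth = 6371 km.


r = R_E + alt = 24966.7280 km
Law of sines in the satellite / Earth-center / ground-point triangle:
  sin(nadir)/R_E = sin(90 + el)/r  =>  cos(el) = (r/R_E)*sin(nadir)
cos(el) = (24966.7280 / 6371.0000) * sin(6.3 deg) = 0.4300277
el = arccos(0.4300277) = 64.5307 deg
(Earth-central angle = 90 - nadir - el = 19.1693 deg)

64.5307 degrees


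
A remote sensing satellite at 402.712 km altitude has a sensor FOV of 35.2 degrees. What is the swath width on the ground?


FOV = 35.2 deg = 0.6143559 rad
swath = 2 * alt * tan(FOV/2) = 2 * 402.712 * tan(0.3071779)
swath = 2 * 402.712 * 0.3172187
swath = 255.4955 km

255.4955 km


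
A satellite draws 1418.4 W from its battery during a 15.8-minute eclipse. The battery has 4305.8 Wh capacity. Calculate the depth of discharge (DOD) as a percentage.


E_used = P * t / 60 = 1418.4 * 15.8 / 60 = 373.5120 Wh
DOD = E_used / E_total * 100 = 373.5120 / 4305.8 * 100
DOD = 8.6746 %

8.6746 %


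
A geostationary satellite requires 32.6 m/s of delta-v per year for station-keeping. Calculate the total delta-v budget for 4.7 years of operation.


dV = rate * years = 32.6 * 4.7
dV = 153.2200 m/s

153.2200 m/s


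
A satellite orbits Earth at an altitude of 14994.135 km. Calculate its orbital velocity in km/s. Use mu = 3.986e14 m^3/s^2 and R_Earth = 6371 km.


r = R_E + alt = 6371.0 + 14994.135 = 21365.1350 km = 2.1365135e+07 m
v = sqrt(mu/r) = sqrt(3.986e14 / 2.1365135e+07) = 4319.3244 m/s = 4.3193 km/s

4.3193 km/s


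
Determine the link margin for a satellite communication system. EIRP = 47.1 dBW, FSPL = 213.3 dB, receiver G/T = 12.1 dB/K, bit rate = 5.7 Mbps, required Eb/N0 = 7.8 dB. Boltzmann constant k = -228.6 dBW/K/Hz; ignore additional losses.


C/N0 = EIRP - FSPL + G/T - k = 47.1 - 213.3 + 12.1 - (-228.6)
C/N0 = 74.5000 dB-Hz
R_b = 5.7 Mbps = 5.7e+06 bps -> 10*log10(R_b) = 67.5587 dB-Hz
Eb/N0 = C/N0 - 10*log10(R_b) = 74.5000 - 67.5587 = 6.9413 dB
Margin = Eb/N0 - Eb/N0_req = 6.9413 - 7.8 = -0.8587486 dB (negative margin: link does not close)

-0.8587 dB


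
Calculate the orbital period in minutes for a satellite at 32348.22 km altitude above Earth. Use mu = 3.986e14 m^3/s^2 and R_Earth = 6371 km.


r = 38719.2200 km = 3.871922e+07 m
T = 2*pi*sqrt(r^3/mu) = 2*pi*sqrt(5.8047003e+22 / 3.986e14)
T = 75823.0275 s = 1263.7171 min

1263.7171 minutes


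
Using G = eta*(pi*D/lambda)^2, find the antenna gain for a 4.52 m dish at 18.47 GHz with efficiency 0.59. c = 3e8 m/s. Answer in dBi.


lambda = c/f = 3e8 / 1.847e+10 = 0.01624256 m
G = eta*(pi*D/lambda)^2 = 0.59*(pi*4.52/0.01624256)^2
G = 450941.1916 (linear)
G = 10*log10(450941.1916) = 56.5412 dBi

56.5412 dBi


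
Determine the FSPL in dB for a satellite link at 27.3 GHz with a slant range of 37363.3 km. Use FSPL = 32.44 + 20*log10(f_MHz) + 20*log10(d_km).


f = 27.3 GHz = 27300.0000 MHz
d = 37363.3 km
FSPL = 32.44 + 20*log10(27300.0000) + 20*log10(37363.3)
FSPL = 32.44 + 88.7233 + 91.4489
FSPL = 212.6122 dB

212.6122 dB


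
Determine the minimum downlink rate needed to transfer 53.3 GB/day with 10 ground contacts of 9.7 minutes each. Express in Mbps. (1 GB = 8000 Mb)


total contact time = 10 * 9.7 * 60 = 5820.0000 s
data = 53.3 GB = 426400.0000 Mb
rate = 426400.0000 / 5820.0000 = 73.2646 Mbps

73.2646 Mbps


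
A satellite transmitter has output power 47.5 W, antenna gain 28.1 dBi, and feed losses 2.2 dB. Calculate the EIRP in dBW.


Pt = 47.5 W = 16.7669 dBW
EIRP = Pt_dBW + Gt - losses = 16.7669 + 28.1 - 2.2 = 42.6669 dBW

42.6669 dBW


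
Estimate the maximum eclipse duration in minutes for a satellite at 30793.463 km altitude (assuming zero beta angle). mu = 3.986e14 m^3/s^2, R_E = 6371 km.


r = 37164.4630 km
T = 1188.3702 min
Eclipse fraction = arcsin(R_E/r)/pi = arcsin(6371.0000/37164.4630)/pi
= arcsin(0.1714272)/pi = 0.05483783
Eclipse duration = 0.05483783 * 1188.3702 = 65.1676 min

65.1676 minutes


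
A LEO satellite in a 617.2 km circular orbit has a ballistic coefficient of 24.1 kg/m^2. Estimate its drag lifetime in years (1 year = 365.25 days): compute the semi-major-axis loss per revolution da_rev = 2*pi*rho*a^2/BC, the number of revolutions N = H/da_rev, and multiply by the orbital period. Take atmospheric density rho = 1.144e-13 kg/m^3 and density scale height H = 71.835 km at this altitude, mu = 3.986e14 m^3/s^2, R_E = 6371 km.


a = R_E + alt = 6988.2000 km = 6.9882e+06 m
da_rev = 2*pi*rho*a^2/BC = 2*pi*1.144e-13*(6.9882e+06)^2/24.1 = 1.456530 m per revolution
N = H/da_rev = 71835.0000 m / 1.456530 m = 49319.2648 revolutions
P = 2*pi*sqrt(a^3/mu) = 5813.7883 s
lifetime = N*P = 49319.2648 * 5813.7883 = 2.8673176e+08 s = 3318.6547 days
years = 3318.6547 / 365.25 = 9.0860 years

9.0860 years
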